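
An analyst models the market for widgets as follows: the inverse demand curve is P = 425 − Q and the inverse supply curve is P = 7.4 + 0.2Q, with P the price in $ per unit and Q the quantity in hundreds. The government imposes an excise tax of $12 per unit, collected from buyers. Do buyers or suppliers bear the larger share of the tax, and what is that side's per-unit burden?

Inverting to Q(P) form: Qd = 425 − P; Qs = 5P − 37.
Before the tax: set 425 − P = 5P − 37 → P* = $77, Q* = 348.
With the tax collected from buyers, demand (in seller-price terms) shifts: Qd = 425 − (P + 12).
Solving gives Q = 338 with buyers paying $87 and suppliers receiving $75 (the $12 wedge).
Per-unit burden: buyers $10, suppliers $2.
Buyers take the larger share because demand is less price-elastic here (demand slope 1 vs supply slope 5).
The less price-elastic side of the market bears the larger share of a per-unit tax.

Buyers bear the larger share: $10 per unit.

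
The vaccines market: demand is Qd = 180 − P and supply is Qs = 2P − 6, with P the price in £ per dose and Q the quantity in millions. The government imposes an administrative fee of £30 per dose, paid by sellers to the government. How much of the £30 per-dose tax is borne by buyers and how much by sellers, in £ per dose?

Buyers bear £20 per dose; sellers bear £10 per dose.

Without the tax, 180 − P = 2P − 6 gives 3P = 186, so P* = £62 and Q* = 118.
With the tax collected from sellers, supply shifts: Qs = 2(P − 30) − 6.
Solving gives Q = 98 with buyers paying £82 and sellers receiving £52 (the £30 wedge).
Burden on buyers: £20; on sellers: £10. (They sum to £30.)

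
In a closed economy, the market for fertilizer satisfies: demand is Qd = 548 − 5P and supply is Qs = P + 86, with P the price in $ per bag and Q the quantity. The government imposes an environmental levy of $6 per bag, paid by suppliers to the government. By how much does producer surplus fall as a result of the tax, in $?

Before the tax: set 548 − 5P = P + 86 → P* = $77, Q* = 163.
With the tax collected from suppliers, supply shifts: Qs = (P − 6) + 86.
Solving gives Q = 158 with buyers paying $78 and suppliers receiving $72 (the $6 wedge).
ΔPS is the trapezoid between Q = 158 and Q = 163 of height $5: ½ · (163 + 158) · 5 = $802.5.

Producer surplus falls by $802.5.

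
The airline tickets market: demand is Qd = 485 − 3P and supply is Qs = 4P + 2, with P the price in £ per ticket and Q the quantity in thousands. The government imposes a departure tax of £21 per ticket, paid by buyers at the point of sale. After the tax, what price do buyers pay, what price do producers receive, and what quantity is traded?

Without the tax, 485 − 3P = 4P + 2 gives 7P = 483, so P* = £69 and Q* = 278.
With the tax collected from buyers, demand (in seller-price terms) shifts: Qd = 485 − 3(P + 21).
New equilibrium: buyers pay £81, producers receive £60, Q = 242. (Wedge: Pb − Ps = 21.)
The less price-elastic side of the market bears the larger share of a per-unit tax.

Buyers pay £81; producers receive £60; quantity = 242.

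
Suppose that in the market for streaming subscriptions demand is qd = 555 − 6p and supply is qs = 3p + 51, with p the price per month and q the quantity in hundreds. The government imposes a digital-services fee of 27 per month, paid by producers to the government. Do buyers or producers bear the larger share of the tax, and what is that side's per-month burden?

Before the tax: set 555 − 6p = 3p + 51 → p* = 56, q* = 219.
With the tax collected from producers, supply shifts: qs = 3(p − 27) + 51.
Solving gives q = 165 with buyers paying 65 and producers receiving 38 (the 27 wedge).
Per-month burden: buyers 9, producers 18.
Producers take the larger share because supply is less price-elastic here (demand slope 6 vs supply slope 3).
The less price-elastic side of the market bears the larger share of a per-unit tax.

Producers bear the larger share: 18 per month.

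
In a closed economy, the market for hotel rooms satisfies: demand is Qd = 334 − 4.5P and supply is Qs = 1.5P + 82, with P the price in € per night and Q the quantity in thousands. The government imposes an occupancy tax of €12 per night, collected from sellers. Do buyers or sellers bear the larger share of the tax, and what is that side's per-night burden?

Sellers bear the larger share: €9 per night.

Before the tax: set 334 − 4.5P = 1.5P + 82 → P* = €42, Q* = 145.
With the tax collected from sellers, supply shifts: Qs = 1.5(P − 12) + 82.
Solving gives Q = 131.5 with buyers paying €45 and sellers receiving €33 (the €12 wedge).
Per-night burden: buyers €3, sellers €9.
Sellers take the larger share because supply is less price-elastic here (demand slope 4.5 vs supply slope 1.5).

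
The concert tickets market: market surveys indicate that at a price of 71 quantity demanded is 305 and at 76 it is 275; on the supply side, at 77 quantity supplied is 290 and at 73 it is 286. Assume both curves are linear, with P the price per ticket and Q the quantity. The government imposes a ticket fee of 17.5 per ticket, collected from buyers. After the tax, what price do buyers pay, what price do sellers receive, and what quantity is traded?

Buyers pay 76.5; sellers receive 59; quantity = 272.

Demand slope: (275 − 305)/(76 − 71) = -6, so Qd = 731 − 6P.
Supply slope: (286 − 290)/(73 − 77) = 1, so Qs = P + 213.
Without the tax, 731 − 6P = P + 213 gives 7P = 518, so P* = 74 and Q* = 287.
With the tax collected from buyers, demand (in seller-price terms) shifts: Qd = 731 − 6(P + 17.5).
New equilibrium: buyers pay 76.5, sellers receive 59, Q = 272. (Wedge: Pb − Ps = 17.5.)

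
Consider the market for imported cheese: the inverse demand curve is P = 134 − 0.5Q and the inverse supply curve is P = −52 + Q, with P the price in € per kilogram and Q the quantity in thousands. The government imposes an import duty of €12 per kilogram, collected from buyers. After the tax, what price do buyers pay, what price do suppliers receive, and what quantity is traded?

Buyers pay €76; suppliers receive €64; quantity = 116.

Inverting to Q(P) form: Qd = 268 − 2P; Qs = P + 52.
Without the tax, 268 − 2P = P + 52 gives 3P = 216, so P* = €72 and Q* = 124.
With the tax collected from buyers, demand (in seller-price terms) shifts: Qd = 268 − 2(P + 12).
Solving gives Q = 116 with buyers paying €76 and suppliers receiving €64 (the €12 wedge).
The less price-elastic side of the market bears the larger share of a per-unit tax.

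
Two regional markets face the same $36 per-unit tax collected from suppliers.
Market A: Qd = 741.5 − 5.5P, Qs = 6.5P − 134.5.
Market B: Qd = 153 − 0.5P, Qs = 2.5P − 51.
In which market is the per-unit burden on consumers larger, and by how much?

Market B, by $10.5.

Market A: pre-tax P* = $73, Q* = 340; post-tax Q = 232.75; per-unit burden on consumers = $19.5.
Market B: pre-tax P* = $68, Q* = 119; post-tax Q = 104; per-unit burden on consumers = $30.
Difference: $19.5 vs $30 → market B is larger by $10.5.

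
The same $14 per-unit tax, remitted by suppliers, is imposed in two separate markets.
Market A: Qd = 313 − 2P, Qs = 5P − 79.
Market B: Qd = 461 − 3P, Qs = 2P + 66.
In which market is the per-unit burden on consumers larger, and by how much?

Market A, by $4.4.

Market A: pre-tax P* = $56, Q* = 201; post-tax Q = 181; per-unit burden on consumers = $10.
Market B: pre-tax P* = $79, Q* = 224; post-tax Q = 207.2; per-unit burden on consumers = $5.6.
Difference: $10 vs $5.6 → market A is larger by $4.4.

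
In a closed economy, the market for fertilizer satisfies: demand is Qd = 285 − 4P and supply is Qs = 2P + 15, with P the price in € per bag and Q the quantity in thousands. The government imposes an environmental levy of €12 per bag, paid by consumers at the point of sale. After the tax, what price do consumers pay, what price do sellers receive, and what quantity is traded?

Without the tax, 285 − 4P = 2P + 15 gives 6P = 270, so P* = €45 and Q* = 105.
With the tax collected from consumers, demand (in seller-price terms) shifts: Qd = 285 − 4(P + 12).
Solving gives Q = 89 with consumers paying €49 and sellers receiving €37 (the €12 wedge).
The less price-elastic side of the market bears the larger share of a per-unit tax.

Consumers pay €49; sellers receive €37; quantity = 89.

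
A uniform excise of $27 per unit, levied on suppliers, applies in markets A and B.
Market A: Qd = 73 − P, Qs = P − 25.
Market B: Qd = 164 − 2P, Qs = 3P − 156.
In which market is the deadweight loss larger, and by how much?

Market B, by $255.15.

Market A: pre-tax P* = $49, Q* = 24; post-tax Q = 10.5; deadweight loss = $182.25.
Market B: pre-tax P* = $64, Q* = 36; post-tax Q = 3.6; deadweight loss = $437.4.
Difference: $182.25 vs $437.4 → market B is larger by $255.15.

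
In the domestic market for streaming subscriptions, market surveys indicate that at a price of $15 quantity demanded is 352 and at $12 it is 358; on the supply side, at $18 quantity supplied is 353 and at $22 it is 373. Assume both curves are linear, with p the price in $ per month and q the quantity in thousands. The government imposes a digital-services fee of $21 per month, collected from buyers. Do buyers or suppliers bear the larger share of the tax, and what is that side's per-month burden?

Demand slope: (358 − 352)/(12 − 15) = -2, so qd = 382 − 2p.
Supply slope: (373 − 353)/(22 − 18) = 5, so qs = 5p + 263.
Without the tax, 382 − 2p = 5p + 263 gives 7p = 119, so p* = $17 and q* = 348.
With the tax collected from buyers, demand (in seller-price terms) shifts: qd = 382 − 2(p + 21).
Solving gives q = 318 with buyers paying $32 and suppliers receiving $11 (the $21 wedge).
Per-month burden: buyers $15, suppliers $6.
Buyers take the larger share because demand is less price-elastic here (demand slope 2 vs supply slope 5).
The less price-elastic side of the market bears the larger share of a per-unit tax.

Buyers bear the larger share: $15 per month.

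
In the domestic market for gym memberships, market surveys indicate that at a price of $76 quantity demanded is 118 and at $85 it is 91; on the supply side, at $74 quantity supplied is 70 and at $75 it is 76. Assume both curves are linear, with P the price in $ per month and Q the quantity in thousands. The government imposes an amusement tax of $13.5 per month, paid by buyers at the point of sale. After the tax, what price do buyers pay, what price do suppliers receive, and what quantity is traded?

Buyers pay $89; suppliers receive $75.5; quantity = 79.

Demand slope: (91 − 118)/(85 − 76) = -3, so Qd = 346 − 3P.
Supply slope: (76 − 70)/(75 − 74) = 6, so Qs = 6P − 374.
Before the tax: set 346 − 3P = 6P − 374 → P* = $80, Q* = 106.
With the tax collected from buyers, demand (in seller-price terms) shifts: Qd = 346 − 3(P + 13.5).
Solving gives Q = 79 with buyers paying $89 and suppliers receiving $75.5 (the $13.5 wedge).
The less price-elastic side of the market bears the larger share of a per-unit tax.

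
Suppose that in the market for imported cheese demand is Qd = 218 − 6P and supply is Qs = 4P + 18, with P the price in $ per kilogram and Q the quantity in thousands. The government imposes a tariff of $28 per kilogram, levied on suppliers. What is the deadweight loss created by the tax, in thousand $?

Deadweight loss = $940.8 thousand.

Without the tax, 218 − 6P = 4P + 18 gives 10P = 200, so P* = $20 and Q* = 98.
With the tax collected from suppliers, supply shifts: Qs = 4(P − 28) + 18.
New equilibrium: consumers pay $31.2, suppliers receive $3.2, Q = 30.8. (Wedge: Pb − Ps = 28.)
Quantity falls by |ΔQ| = |98 − 30.8| = 67.2.
DWL = ½ · t · |ΔQ| = ½ · 28 · 67.2 = $940.8.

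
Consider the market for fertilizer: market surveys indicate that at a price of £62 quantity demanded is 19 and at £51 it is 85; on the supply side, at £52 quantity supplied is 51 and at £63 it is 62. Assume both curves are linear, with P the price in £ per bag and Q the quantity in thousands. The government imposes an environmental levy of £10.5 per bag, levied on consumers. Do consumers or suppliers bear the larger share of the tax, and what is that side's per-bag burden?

Demand slope: (85 − 19)/(51 − 62) = -6, so Qd = 391 − 6P.
Supply slope: (62 − 51)/(63 − 52) = 1, so Qs = P − 1.
Without the tax, 391 − 6P = P − 1 gives 7P = 392, so P* = £56 and Q* = 55.
With the tax collected from consumers, demand (in seller-price terms) shifts: Qd = 391 − 6(P + 10.5).
New equilibrium: consumers pay £57.5, suppliers receive £47, Q = 46. (Wedge: Pb − Ps = 10.5.)
Per-bag burden: consumers £1.5, suppliers £9.
Suppliers take the larger share because supply is less price-elastic here (demand slope 6 vs supply slope 1).
The less price-elastic side of the market bears the larger share of a per-unit tax.

Suppliers bear the larger share: £9 per bag.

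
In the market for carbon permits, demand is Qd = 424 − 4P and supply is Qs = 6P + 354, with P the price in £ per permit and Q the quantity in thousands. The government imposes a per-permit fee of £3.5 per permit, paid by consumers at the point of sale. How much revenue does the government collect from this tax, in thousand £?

Before the tax: set 424 − 4P = 6P + 354 → P* = £7, Q* = 396.
With the tax collected from consumers, demand (in seller-price terms) shifts: Qd = 424 − 4(P + 3.5).
New equilibrium: consumers pay £9.1, suppliers receive £5.6, Q = 387.6. (Wedge: Pb − Ps = 3.5.)
Revenue = t · Q = 3.5 · 387.6 = £1356.6.

Tax revenue = £1356.6 thousand.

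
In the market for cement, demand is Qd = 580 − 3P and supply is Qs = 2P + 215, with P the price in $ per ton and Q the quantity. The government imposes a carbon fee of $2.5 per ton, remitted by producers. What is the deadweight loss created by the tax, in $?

Before the tax: set 580 − 3P = 2P + 215 → P* = $73, Q* = 361.
With the tax collected from producers, supply shifts: Qs = 2(P − 2.5) + 215.
New equilibrium: consumers pay $74, producers receive $71.5, Q = 358. (Wedge: Pb − Ps = 2.5.)
Quantity falls by |ΔQ| = |361 − 358| = 3.
DWL = ½ · t · |ΔQ| = ½ · 2.5 · 3 = $3.75.

Deadweight loss = $3.75.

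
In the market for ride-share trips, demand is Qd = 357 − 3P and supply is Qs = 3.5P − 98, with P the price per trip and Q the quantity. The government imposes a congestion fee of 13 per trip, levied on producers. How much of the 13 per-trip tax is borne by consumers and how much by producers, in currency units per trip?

Consumers bear 7 per trip; producers bear 6 per trip.

Without the tax, 357 − 3P = 3.5P − 98 gives 6.5P = 455, so P* = 70 and Q* = 147.
With the tax collected from producers, supply shifts: Qs = 3.5(P − 13) − 98.
New equilibrium: consumers pay 77, producers receive 64, Q = 126. (Wedge: Pb − Ps = 13.)
Burden on consumers: 7; on producers: 6. (They sum to 13.)
The less price-elastic side of the market bears the larger share of a per-unit tax.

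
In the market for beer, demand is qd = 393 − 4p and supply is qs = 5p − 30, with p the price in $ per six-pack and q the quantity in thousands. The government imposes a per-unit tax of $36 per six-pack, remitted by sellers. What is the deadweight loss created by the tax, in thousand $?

Without the tax, 393 − 4p = 5p − 30 gives 9p = 423, so p* = $47 and q* = 205.
With the tax collected from sellers, supply shifts: qs = 5(p − 36) − 30.
New equilibrium: consumers pay $67, sellers receive $31, q = 125. (Wedge: pb − ps = 36.)
Quantity falls by |ΔQ| = |205 − 125| = 80.
DWL = ½ · t · |ΔQ| = ½ · 36 · 80 = $1440.

Deadweight loss = $1440 thousand.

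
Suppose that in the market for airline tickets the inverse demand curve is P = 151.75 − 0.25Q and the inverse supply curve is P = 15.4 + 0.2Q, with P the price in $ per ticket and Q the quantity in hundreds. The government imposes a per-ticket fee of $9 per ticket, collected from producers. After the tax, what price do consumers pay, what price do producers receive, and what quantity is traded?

Inverting to Q(P) form: Qd = 607 − 4P; Qs = 5P − 77.
Before the tax: set 607 − 4P = 5P − 77 → P* = $76, Q* = 303.
With the tax collected from producers, supply shifts: Qs = 5(P − 9) − 77.
Solving gives Q = 283 with consumers paying $81 and producers receiving $72 (the $9 wedge).

Consumers pay $81; producers receive $72; quantity = 283.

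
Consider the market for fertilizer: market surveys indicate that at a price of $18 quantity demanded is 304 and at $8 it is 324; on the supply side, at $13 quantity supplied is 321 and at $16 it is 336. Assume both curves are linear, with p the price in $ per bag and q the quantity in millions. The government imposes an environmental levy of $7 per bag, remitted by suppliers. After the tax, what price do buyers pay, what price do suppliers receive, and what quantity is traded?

Buyers pay $17; suppliers receive $10; quantity = 306.

Demand slope: (324 − 304)/(8 − 18) = -2, so qd = 340 − 2p.
Supply slope: (336 − 321)/(16 − 13) = 5, so qs = 5p + 256.
Before the tax: set 340 − 2p = 5p + 256 → p* = $12, q* = 316.
With the tax collected from suppliers, supply shifts: qs = 5(p − 7) + 256.
Solving gives q = 306 with buyers paying $17 and suppliers receiving $10 (the $7 wedge).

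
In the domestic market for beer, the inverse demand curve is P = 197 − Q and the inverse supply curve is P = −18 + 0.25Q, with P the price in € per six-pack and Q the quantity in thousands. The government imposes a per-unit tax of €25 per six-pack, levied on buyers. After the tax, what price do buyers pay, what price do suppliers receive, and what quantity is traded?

Rewrite in direct form: Qd = 197 − P and Qs = 4P + 72.
Without the tax, 197 − P = 4P + 72 gives 5P = 125, so P* = €25 and Q* = 172.
With the tax collected from buyers, demand (in seller-price terms) shifts: Qd = 197 − (P + 25).
Solving gives Q = 152 with buyers paying €45 and suppliers receiving €20 (the €25 wedge).
The less price-elastic side of the market bears the larger share of a per-unit tax.

Buyers pay €45; suppliers receive €20; quantity = 152.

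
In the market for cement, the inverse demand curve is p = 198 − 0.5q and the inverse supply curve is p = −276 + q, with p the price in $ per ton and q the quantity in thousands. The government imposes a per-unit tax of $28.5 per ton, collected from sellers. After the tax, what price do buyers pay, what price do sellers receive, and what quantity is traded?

Inverting to q(p) form: qd = 396 − 2p; qs = p + 276.
Without the tax, 396 − 2p = p + 276 gives 3p = 120, so p* = $40 and q* = 316.
With the tax collected from sellers, supply shifts: qs = (p − 28.5) + 276.
New equilibrium: buyers pay $49.5, sellers receive $21, q = 297. (Wedge: pb − ps = 28.5.)
The less price-elastic side of the market bears the larger share of a per-unit tax.

Buyers pay $49.5; sellers receive $21; quantity = 297.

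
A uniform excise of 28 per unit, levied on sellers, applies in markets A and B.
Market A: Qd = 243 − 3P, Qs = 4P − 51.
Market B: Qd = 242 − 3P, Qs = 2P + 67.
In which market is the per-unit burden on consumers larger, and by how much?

Market A, by 4.8.

Market A: pre-tax P* = 42, Q* = 117; post-tax Q = 69; per-unit burden on consumers = 16.
Market B: pre-tax P* = 35, Q* = 137; post-tax Q = 103.4; per-unit burden on consumers = 11.2.
Difference: 16 vs 11.2 → market A is larger by 4.8.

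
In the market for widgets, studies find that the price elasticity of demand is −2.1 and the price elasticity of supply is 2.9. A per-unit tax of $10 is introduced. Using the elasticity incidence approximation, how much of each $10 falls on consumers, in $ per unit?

Incidence ratio: consumers' share ≈ εs / (εs + |εd|) = 2.9 / (2.9 + 2.1) = 0.58.
So consumers bear ≈ 0.58 × $10 = $5.8; sellers bear $4.2.

Consumers bear ≈ $5.8 per unit.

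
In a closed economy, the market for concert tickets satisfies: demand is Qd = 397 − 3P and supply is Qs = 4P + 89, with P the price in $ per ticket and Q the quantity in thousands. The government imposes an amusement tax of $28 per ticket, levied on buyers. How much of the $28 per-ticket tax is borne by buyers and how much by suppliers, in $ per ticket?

Buyers bear $16 per ticket; suppliers bear $12 per ticket.

Without the tax, 397 − 3P = 4P + 89 gives 7P = 308, so P* = $44 and Q* = 265.
With the tax collected from buyers, demand (in seller-price terms) shifts: Qd = 397 − 3(P + 28).
Solving gives Q = 217 with buyers paying $60 and suppliers receiving $32 (the $28 wedge).
Burden on buyers: $16; on suppliers: $12. (They sum to $28.)
The less price-elastic side of the market bears the larger share of a per-unit tax.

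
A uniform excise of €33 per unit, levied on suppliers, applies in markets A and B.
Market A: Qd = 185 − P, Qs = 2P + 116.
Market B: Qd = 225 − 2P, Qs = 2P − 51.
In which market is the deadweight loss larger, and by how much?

Market B, by €181.5.

Market A: pre-tax P* = €23, Q* = 162; post-tax Q = 140; deadweight loss = €363.
Market B: pre-tax P* = €69, Q* = 87; post-tax Q = 54; deadweight loss = €544.5.
Difference: €363 vs €544.5 → market B is larger by €181.5.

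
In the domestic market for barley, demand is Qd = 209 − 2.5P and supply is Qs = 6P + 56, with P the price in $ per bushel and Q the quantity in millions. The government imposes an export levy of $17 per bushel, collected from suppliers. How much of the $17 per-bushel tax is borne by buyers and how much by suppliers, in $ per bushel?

Before the tax: set 209 − 2.5P = 6P + 56 → P* = $18, Q* = 164.
With the tax collected from suppliers, supply shifts: Qs = 6(P − 17) + 56.
Solving gives Q = 134 with buyers paying $30 and suppliers receiving $13 (the $17 wedge).
Burden on buyers: $12; on suppliers: $5. (They sum to $17.)
The less price-elastic side of the market bears the larger share of a per-unit tax.

Buyers bear $12 per bushel; suppliers bear $5 per bushel.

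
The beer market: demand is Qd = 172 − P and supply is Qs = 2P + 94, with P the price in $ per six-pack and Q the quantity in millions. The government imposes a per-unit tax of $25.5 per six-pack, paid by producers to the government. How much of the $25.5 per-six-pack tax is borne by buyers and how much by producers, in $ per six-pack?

Buyers bear $17 per six-pack; producers bear $8.5 per six-pack.

Before the tax: set 172 − P = 2P + 94 → P* = $26, Q* = 146.
With the tax collected from producers, supply shifts: Qs = 2(P − 25.5) + 94.
Solving gives Q = 129 with buyers paying $43 and producers receiving $17.5 (the $25.5 wedge).
Burden on buyers: $17; on producers: $8.5. (They sum to $25.5.)
The less price-elastic side of the market bears the larger share of a per-unit tax.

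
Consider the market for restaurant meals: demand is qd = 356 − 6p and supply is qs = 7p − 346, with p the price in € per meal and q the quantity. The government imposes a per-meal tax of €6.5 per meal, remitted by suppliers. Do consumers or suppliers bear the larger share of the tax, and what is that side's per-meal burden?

Consumers bear the larger share: €3.5 per meal.

Before the tax: set 356 − 6p = 7p − 346 → p* = €54, q* = 32.
With the tax collected from suppliers, supply shifts: qs = 7(p − 6.5) − 346.
New equilibrium: consumers pay €57.5, suppliers receive €51, q = 11. (Wedge: pb − ps = 6.5.)
Per-meal burden: consumers €3.5, suppliers €3.
Consumers take the larger share because demand is less price-elastic here (demand slope 6 vs supply slope 7).
The less price-elastic side of the market bears the larger share of a per-unit tax.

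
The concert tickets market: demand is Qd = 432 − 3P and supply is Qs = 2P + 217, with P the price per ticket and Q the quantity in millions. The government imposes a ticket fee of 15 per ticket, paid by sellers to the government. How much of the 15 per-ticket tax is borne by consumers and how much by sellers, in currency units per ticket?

Without the tax, 432 − 3P = 2P + 217 gives 5P = 215, so P* = 43 and Q* = 303.
With the tax collected from sellers, supply shifts: Qs = 2(P − 15) + 217.
Solving gives Q = 285 with consumers paying 49 and sellers receiving 34 (the 15 wedge).
Burden on consumers: 6; on sellers: 9. (They sum to 15.)

Consumers bear 6 per ticket; sellers bear 9 per ticket.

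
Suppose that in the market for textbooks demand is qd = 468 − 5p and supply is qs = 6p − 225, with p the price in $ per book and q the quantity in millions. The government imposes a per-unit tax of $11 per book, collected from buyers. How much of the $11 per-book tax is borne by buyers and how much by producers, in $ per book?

Before the tax: set 468 − 5p = 6p − 225 → p* = $63, q* = 153.
With the tax collected from buyers, demand (in seller-price terms) shifts: qd = 468 − 5(p + 11).
Solving gives q = 123 with buyers paying $69 and producers receiving $58 (the $11 wedge).
Burden on buyers: $6; on producers: $5. (They sum to $11.)
The less price-elastic side of the market bears the larger share of a per-unit tax.

Buyers bear $6 per book; producers bear $5 per book.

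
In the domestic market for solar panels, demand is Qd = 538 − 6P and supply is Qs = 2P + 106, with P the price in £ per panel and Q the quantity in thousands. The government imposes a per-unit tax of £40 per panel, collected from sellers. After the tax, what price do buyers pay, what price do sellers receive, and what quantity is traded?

Before the tax: set 538 − 6P = 2P + 106 → P* = £54, Q* = 214.
With the tax collected from sellers, supply shifts: Qs = 2(P − 40) + 106.
New equilibrium: buyers pay £64, sellers receive £24, Q = 154. (Wedge: Pb − Ps = 40.)
The less price-elastic side of the market bears the larger share of a per-unit tax.

Buyers pay £64; sellers receive £24; quantity = 154.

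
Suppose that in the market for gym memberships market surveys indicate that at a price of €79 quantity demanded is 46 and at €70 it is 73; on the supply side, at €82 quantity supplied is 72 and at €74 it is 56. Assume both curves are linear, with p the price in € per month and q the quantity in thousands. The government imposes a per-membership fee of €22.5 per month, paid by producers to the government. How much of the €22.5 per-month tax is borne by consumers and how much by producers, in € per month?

Consumers bear €9 per month; producers bear €13.5 per month.

Demand slope: (73 − 46)/(70 − 79) = -3, so qd = 283 − 3p.
Supply slope: (56 − 72)/(74 − 82) = 2, so qs = 2p − 92.
Without the tax, 283 − 3p = 2p − 92 gives 5p = 375, so p* = €75 and q* = 58.
With the tax collected from producers, supply shifts: qs = 2(p − 22.5) − 92.
New equilibrium: consumers pay €84, producers receive €61.5, q = 31. (Wedge: pb − ps = 22.5.)
Burden on consumers: €9; on producers: €13.5. (They sum to €22.5.)
The less price-elastic side of the market bears the larger share of a per-unit tax.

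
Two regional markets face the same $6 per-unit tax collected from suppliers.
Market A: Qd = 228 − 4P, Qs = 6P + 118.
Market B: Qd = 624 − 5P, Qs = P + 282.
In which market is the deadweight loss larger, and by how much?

Market A: pre-tax P* = $11, Q* = 184; post-tax Q = 169.6; deadweight loss = $43.2.
Market B: pre-tax P* = $57, Q* = 339; post-tax Q = 334; deadweight loss = $15.
Difference: $43.2 vs $15 → market A is larger by $28.2.

Market A, by $28.2.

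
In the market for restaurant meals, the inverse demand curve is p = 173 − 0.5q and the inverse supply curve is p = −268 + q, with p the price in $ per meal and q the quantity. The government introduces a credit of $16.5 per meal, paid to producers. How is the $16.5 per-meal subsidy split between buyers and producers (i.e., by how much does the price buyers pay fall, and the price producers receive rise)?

Buyers gain $5.5 per meal; producers gain $11 per meal.

Rewrite in direct form: qd = 346 − 2p and qs = p + 268.
Without the subsidy, 346 − 2p = p + 268 gives 3p = 78, so p* = $26 and q* = 294.
With a per-unit subsidy paid to producers, each receives p + 16.5 per unit sold, so supply becomes qs = (p + 16.5) + 268.
Solving gives q = 305 with buyers paying $20.5 and producers receiving $37 (the $16.5 wedge).
Gain to buyers: $5.5; to producers: $11. (They sum to $16.5.)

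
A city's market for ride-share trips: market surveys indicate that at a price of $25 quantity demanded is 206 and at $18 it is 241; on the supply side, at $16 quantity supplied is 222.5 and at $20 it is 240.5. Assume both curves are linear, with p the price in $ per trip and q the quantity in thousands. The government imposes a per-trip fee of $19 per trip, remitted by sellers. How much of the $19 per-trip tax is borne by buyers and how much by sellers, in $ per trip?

Buyers bear $9 per trip; sellers bear $10 per trip.

Demand slope: (241 − 206)/(18 − 25) = -5, so qd = 331 − 5p.
Supply slope: (240.5 − 222.5)/(20 − 16) = 4.5, so qs = 4.5p + 150.5.
Before the tax: set 331 − 5p = 4.5p + 150.5 → p* = $19, q* = 236.
With the tax collected from sellers, supply shifts: qs = 4.5(p − 19) + 150.5.
New equilibrium: buyers pay $28, sellers receive $9, q = 191. (Wedge: pb − ps = 19.)
Burden on buyers: $9; on sellers: $10. (They sum to $19.)
The less price-elastic side of the market bears the larger share of a per-unit tax.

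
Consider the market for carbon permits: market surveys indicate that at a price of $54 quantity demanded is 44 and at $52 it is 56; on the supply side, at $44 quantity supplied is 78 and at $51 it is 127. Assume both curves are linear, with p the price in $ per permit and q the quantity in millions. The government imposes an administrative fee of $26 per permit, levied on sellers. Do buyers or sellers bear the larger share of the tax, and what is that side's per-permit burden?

Buyers bear the larger share: $14 per permit.

Demand slope: (56 − 44)/(52 − 54) = -6, so qd = 368 − 6p.
Supply slope: (127 − 78)/(51 − 44) = 7, so qs = 7p − 230.
Without the tax, 368 − 6p = 7p − 230 gives 13p = 598, so p* = $46 and q* = 92.
With the tax collected from sellers, supply shifts: qs = 7(p − 26) − 230.
New equilibrium: buyers pay $60, sellers receive $34, q = 8. (Wedge: pb − ps = 26.)
Per-permit burden: buyers $14, sellers $12.
Buyers take the larger share because demand is less price-elastic here (demand slope 6 vs supply slope 7).
The less price-elastic side of the market bears the larger share of a per-unit tax.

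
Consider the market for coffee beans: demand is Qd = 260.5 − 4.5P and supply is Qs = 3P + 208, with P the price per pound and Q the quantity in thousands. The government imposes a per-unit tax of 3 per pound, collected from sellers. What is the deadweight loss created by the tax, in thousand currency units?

Before the tax: set 260.5 − 4.5P = 3P + 208 → P* = 7, Q* = 229.
With the tax collected from sellers, supply shifts: Qs = 3(P − 3) + 208.
New equilibrium: buyers pay 8.2, sellers receive 5.2, Q = 223.6. (Wedge: Pb − Ps = 3.)
Quantity falls by |ΔQ| = |229 − 223.6| = 5.4.
DWL = ½ · t · |ΔQ| = ½ · 3 · 5.4 = 8.1.

Deadweight loss = 8.1 thousand.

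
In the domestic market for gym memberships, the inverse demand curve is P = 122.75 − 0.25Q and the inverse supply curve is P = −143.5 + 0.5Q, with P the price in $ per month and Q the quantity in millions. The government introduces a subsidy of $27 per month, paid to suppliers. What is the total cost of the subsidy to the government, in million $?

Inverting to Q(P) form: Qd = 491 − 4P; Qs = 2P + 287.
Before the subsidy: set 491 − 4P = 2P + 287 → P* = $34, Q* = 355.
With a per-unit subsidy paid to suppliers, each receives P + 27 per unit sold, so supply becomes Qs = 2(P + 27) + 287.
Solving gives Q = 391 with buyers paying $25 and suppliers receiving $52 (the $27 wedge).
Outlay = t · Q = 27 · 391 = $10557.

Government outlay = $10557 million.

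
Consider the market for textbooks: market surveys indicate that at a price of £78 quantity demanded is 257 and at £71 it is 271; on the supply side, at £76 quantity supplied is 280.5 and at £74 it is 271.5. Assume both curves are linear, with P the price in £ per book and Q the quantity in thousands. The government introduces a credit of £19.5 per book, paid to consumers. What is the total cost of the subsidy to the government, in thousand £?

Demand slope: (271 − 257)/(71 − 78) = -2, so Qd = 413 − 2P.
Supply slope: (271.5 − 280.5)/(74 − 76) = 4.5, so Qs = 4.5P − 61.5.
Before the subsidy: set 413 − 2P = 4.5P − 61.5 → P* = £73, Q* = 267.
With a per-unit subsidy paid to consumers, each effectively pays P − 19.5, so demand becomes Qd = 413 − 2(P − 19.5).
Solving gives Q = 294 with consumers paying £59.5 and sellers receiving £79 (the £19.5 wedge).
Outlay = t · Q = 19.5 · 294 = £5733.

Government outlay = £5733 thousand.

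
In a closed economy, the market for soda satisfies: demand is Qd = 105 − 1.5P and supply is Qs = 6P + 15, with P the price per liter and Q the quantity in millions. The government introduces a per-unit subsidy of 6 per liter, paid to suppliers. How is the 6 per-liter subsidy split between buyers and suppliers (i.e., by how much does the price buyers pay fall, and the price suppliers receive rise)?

Buyers gain 4.8 per liter; suppliers gain 1.2 per liter.

Before the subsidy: set 105 − 1.5P = 6P + 15 → P* = 12, Q* = 87.
With a per-unit subsidy paid to suppliers, each receives P + 6 per unit sold, so supply becomes Qs = 6(P + 6) + 15.
Solving gives Q = 94.2 with buyers paying 7.2 and suppliers receiving 13.2 (the 6 wedge).
Gain to buyers: 4.8; to suppliers: 1.2. (They sum to 6.)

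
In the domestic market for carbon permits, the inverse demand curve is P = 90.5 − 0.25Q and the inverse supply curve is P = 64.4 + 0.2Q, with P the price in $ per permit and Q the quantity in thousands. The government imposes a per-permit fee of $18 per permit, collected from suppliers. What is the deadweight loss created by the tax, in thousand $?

Deadweight loss = $360 thousand.

Rewrite in direct form: Qd = 362 − 4P and Qs = 5P − 322.
Without the tax, 362 − 4P = 5P − 322 gives 9P = 684, so P* = $76 and Q* = 58.
With the tax collected from suppliers, supply shifts: Qs = 5(P − 18) − 322.
Solving gives Q = 18 with consumers paying $86 and suppliers receiving $68 (the $18 wedge).
Quantity falls by |ΔQ| = |58 − 18| = 40.
DWL = ½ · t · |ΔQ| = ½ · 18 · 40 = $360.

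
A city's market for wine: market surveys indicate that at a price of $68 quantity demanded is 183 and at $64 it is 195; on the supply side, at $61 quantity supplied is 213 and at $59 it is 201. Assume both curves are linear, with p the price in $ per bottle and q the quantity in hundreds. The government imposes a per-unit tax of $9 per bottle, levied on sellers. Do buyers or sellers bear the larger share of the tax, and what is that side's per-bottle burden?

Demand slope: (195 − 183)/(64 − 68) = -3, so qd = 387 − 3p.
Supply slope: (201 − 213)/(59 − 61) = 6, so qs = 6p − 153.
Before the tax: set 387 − 3p = 6p − 153 → p* = $60, q* = 207.
With the tax collected from sellers, supply shifts: qs = 6(p − 9) − 153.
New equilibrium: buyers pay $66, sellers receive $57, q = 189. (Wedge: pb − ps = 9.)
Per-bottle burden: buyers $6, sellers $3.
Buyers take the larger share because demand is less price-elastic here (demand slope 3 vs supply slope 6).

Buyers bear the larger share: $6 per bottle.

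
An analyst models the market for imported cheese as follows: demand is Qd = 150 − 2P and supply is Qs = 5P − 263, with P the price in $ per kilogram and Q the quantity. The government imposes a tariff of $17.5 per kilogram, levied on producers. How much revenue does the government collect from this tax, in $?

Before the tax: set 150 − 2P = 5P − 263 → P* = $59, Q* = 32.
With the tax collected from producers, supply shifts: Qs = 5(P − 17.5) − 263.
Solving gives Q = 7 with buyers paying $71.5 and producers receiving $54 (the $17.5 wedge).
Revenue = t · Q = 17.5 · 7 = $122.5.

Tax revenue = $122.5.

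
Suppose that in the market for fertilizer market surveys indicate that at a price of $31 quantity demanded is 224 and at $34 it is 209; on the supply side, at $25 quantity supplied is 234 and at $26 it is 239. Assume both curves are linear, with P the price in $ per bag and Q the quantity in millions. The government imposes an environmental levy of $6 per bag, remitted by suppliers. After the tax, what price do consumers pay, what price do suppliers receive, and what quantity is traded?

Demand slope: (209 − 224)/(34 − 31) = -5, so Qd = 379 − 5P.
Supply slope: (239 − 234)/(26 − 25) = 5, so Qs = 5P + 109.
Without the tax, 379 − 5P = 5P + 109 gives 10P = 270, so P* = $27 and Q* = 244.
With the tax collected from suppliers, supply shifts: Qs = 5(P − 6) + 109.
Solving gives Q = 229 with consumers paying $30 and suppliers receiving $24 (the $6 wedge).
The less price-elastic side of the market bears the larger share of a per-unit tax.

Consumers pay $30; suppliers receive $24; quantity = 229.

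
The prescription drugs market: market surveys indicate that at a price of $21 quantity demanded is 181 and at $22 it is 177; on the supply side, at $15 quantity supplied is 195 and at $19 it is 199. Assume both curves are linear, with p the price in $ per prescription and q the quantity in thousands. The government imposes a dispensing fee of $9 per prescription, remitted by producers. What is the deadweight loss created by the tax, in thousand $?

Demand slope: (177 − 181)/(22 − 21) = -4, so qd = 265 − 4p.
Supply slope: (199 − 195)/(19 − 15) = 1, so qs = p + 180.
Without the tax, 265 − 4p = p + 180 gives 5p = 85, so p* = $17 and q* = 197.
With the tax collected from producers, supply shifts: qs = (p − 9) + 180.
New equilibrium: buyers pay $18.8, producers receive $9.8, q = 189.8. (Wedge: pb − ps = 9.)
Quantity falls by |ΔQ| = |197 − 189.8| = 7.2.
DWL = ½ · t · |ΔQ| = ½ · 9 · 7.2 = $32.4.

Deadweight loss = $32.4 thousand.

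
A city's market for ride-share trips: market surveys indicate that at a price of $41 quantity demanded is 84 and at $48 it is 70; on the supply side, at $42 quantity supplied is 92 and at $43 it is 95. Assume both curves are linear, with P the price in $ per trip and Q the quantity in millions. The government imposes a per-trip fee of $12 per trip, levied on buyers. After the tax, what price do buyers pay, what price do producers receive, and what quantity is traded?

Buyers pay $47.2; producers receive $35.2; quantity = 71.6.

Demand slope: (70 − 84)/(48 − 41) = -2, so Qd = 166 − 2P.
Supply slope: (95 − 92)/(43 − 42) = 3, so Qs = 3P − 34.
Without the tax, 166 − 2P = 3P − 34 gives 5P = 200, so P* = $40 and Q* = 86.
With the tax collected from buyers, demand (in seller-price terms) shifts: Qd = 166 − 2(P + 12).
New equilibrium: buyers pay $47.2, producers receive $35.2, Q = 71.6. (Wedge: Pb − Ps = 12.)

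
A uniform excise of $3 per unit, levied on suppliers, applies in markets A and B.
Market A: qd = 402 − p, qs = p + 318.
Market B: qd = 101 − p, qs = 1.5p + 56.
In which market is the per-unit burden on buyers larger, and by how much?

Market A: pre-tax p* = $42, q* = 360; post-tax q = 358.5; per-unit burden on buyers = $1.5.
Market B: pre-tax p* = $18, q* = 83; post-tax q = 81.2; per-unit burden on buyers = $1.8.
Difference: $1.5 vs $1.8 → market B is larger by $0.3.

Market B, by $0.3.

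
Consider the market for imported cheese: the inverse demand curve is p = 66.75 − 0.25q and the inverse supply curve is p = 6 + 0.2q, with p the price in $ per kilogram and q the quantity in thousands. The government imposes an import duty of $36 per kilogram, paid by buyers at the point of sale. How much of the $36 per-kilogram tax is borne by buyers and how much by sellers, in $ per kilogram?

Inverting to q(p) form: qd = 267 − 4p; qs = 5p − 30.
Without the tax, 267 − 4p = 5p − 30 gives 9p = 297, so p* = $33 and q* = 135.
With the tax collected from buyers, demand (in seller-price terms) shifts: qd = 267 − 4(p + 36).
Solving gives q = 55 with buyers paying $53 and sellers receiving $17 (the $36 wedge).
Burden on buyers: $20; on sellers: $16. (They sum to $36.)
The less price-elastic side of the market bears the larger share of a per-unit tax.

Buyers bear $20 per kilogram; sellers bear $16 per kilogram.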